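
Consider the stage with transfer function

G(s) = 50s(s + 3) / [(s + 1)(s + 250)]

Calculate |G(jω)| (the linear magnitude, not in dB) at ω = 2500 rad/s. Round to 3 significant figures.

At s = jω = j2500:
zero (s+3): 3 + j2500 → |·| = √(3²+2500²) = √6250009 ≈ 2500, ∠ = arctan(2500/3) ≈ 89.93°
zero at origin: s = j2500 → |·| = 2500, ∠ = 90.00°
pole (s+1): 1 + j2500 → |·| = √(1²+2500²) = √6250001 ≈ 2500, ∠ = arctan(2500/1) ≈ 89.98°
pole (s+250): 250 + j2500 → |·| = √(250²+2500²) = √6312500 ≈ 2512.5, ∠ = arctan(2500/250) ≈ 84.29°
|G| = 50 · 6.25e+06 / 6.2812e+06 ≈ 49.752

49.8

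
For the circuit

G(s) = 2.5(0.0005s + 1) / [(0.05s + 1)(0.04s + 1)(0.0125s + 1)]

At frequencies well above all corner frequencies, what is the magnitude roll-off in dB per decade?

Each pole contributes −20 dB/decade at high frequency; each zero contributes +20 dB/decade.
Net: 1 zero(s) − 3 pole(s) → -40 dB/decade.

-40 dB/decade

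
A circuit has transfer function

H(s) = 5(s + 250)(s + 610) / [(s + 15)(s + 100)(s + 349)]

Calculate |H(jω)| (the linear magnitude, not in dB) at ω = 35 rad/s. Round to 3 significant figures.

At s = jω = j35:
zero (s+250): 250 + j35 → |·| = √(250²+35²) = √63725 ≈ 252.44, ∠ = arctan(35/250) ≈ 7.97°
zero (s+610): 610 + j35 → |·| = √(610²+35²) = √373325 ≈ 611, ∠ = arctan(35/610) ≈ 3.28°
pole (s+15): 15 + j35 → |·| = √(15²+35²) = √1450 ≈ 38.079, ∠ = arctan(35/15) ≈ 66.80°
pole (s+100): 100 + j35 → |·| = √(100²+35²) = √11225 ≈ 105.95, ∠ = arctan(35/100) ≈ 19.29°
pole (s+349): 349 + j35 → |·| = √(349²+35²) = √123026 ≈ 350.75, ∠ = arctan(35/349) ≈ 5.73°
|H| = 5 · 1.5424e+05 / 1.4151e+06 ≈ 0.54498

0.545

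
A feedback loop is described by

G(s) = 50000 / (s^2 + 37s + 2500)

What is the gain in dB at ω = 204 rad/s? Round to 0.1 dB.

2.0 dB

At s = jω = j204:
quadratic: (j204)² + 37·j204 + 2500 = -39116 + j7548 → |·| ≈ 39838, ∠ ≈ 169.08°
|G| = 50000 / 39838 ≈ 1.2551
Gain = 20 log₁₀(1.2551) ≈ 1.97 dB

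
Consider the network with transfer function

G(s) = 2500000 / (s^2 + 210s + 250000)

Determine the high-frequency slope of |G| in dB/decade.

-40 dB/decade

Each pole contributes −20 dB/decade at high frequency; each zero contributes +20 dB/decade.
Net: 0 zero(s) − 2 pole(s) → -40 dB/decade.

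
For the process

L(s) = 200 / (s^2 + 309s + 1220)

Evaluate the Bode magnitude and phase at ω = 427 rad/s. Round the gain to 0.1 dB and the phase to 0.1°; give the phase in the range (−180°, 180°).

Substitute s = j427:
Numerator: 200 = 200 + j0
Denominator: (j427)^2 + 309(j427) + 1220 = -181109 + j131943
|N| = √(200² + 0²) ≈ 200, ∠N ≈ 0.00°
|D| = √(181109² + 131943²) ≈ 2.2407e+05, ∠D ≈ 143.93°
|L| = 200 / 2.2407e+05 ≈ 0.00089258
Gain = 20 log₁₀(0.00089258) ≈ -60.99 dB
∠L = 0.00° − 143.93° = -143.93°

-61.0 dB, -143.9°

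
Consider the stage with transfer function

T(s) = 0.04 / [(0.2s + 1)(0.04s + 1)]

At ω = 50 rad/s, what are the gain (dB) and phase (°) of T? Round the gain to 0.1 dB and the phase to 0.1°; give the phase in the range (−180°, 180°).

-55.0 dB, -147.7°

At ω = 50 rad/s:
pole (1 + j50·0.2) = 1 + j10 → |·| ≈ 10.05, ∠ ≈ 84.29°
pole (1 + j50·0.04) = 1 + j2 → |·| ≈ 2.2361, ∠ ≈ 63.43°
|T| = 0.04 · 1 / (10.05 · 2.2361) ≈ 0.0017799
Gain = 20 log₁₀(0.0017799) ≈ -54.99 dB
∠T = (0°) − (84.29° + 63.43°) = -147.72°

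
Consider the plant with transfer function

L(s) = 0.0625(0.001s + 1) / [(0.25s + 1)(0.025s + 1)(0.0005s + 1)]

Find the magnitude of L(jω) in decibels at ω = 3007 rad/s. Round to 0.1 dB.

At ω = 3007 rad/s:
zero (1 + j3007·0.001) = 1 + j3.007 → |·| ≈ 3.1689, ∠ ≈ 71.61°
pole (1 + j3007·0.25) = 1 + j751.75 → |·| ≈ 751.75, ∠ ≈ 89.92°
pole (1 + j3007·0.025) = 1 + j75.175 → |·| ≈ 75.182, ∠ ≈ 89.24°
pole (1 + j3007·0.0005) = 1 + j1.5035 → |·| ≈ 1.8057, ∠ ≈ 56.37°
|L| = 0.0625 · 3.1689 / (751.75 · 75.182 · 1.8057) ≈ 1.9407e-06
Gain = 20 log₁₀(1.9407e-06) ≈ -114.24 dB

-114.2 dB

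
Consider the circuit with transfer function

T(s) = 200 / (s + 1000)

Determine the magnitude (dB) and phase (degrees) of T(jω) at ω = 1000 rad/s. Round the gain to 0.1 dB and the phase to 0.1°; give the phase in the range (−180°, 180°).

-17.0 dB, -45.0°

At s = jω = j1000:
pole (s+1000): 1000 + j1000 → |·| = √(1000²+1000²) = √2000000 ≈ 1414.2, ∠ = arctan(1000/1000) ≈ 45.00°
|T| = 200 / 1414.2 ≈ 0.14142
Gain = 20 log₁₀(0.14142) ≈ -16.99 dB
∠T = 0.00° − 45.00° = -45.00°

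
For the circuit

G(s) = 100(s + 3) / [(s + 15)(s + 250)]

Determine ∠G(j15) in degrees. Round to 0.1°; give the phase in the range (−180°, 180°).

At s = jω = j15:
zero (s+3): 3 + j15 → |·| = √(3²+15²) = √234 ≈ 15.297, ∠ = arctan(15/3) ≈ 78.69°
pole (s+15): 15 + j15 → |·| = √(15²+15²) = √450 ≈ 21.213, ∠ = arctan(15/15) ≈ 45.00°
pole (s+250): 250 + j15 → |·| = √(250²+15²) = √62725 ≈ 250.45, ∠ = arctan(15/250) ≈ 3.43°
∠G = 78.69° − 48.43° = 30.26°

30.3°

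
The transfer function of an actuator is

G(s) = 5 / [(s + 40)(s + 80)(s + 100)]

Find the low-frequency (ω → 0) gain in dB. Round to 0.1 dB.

-96.1 dB

G(0) = 5 / (40·80·100) = 1.5625e-05
20 log₁₀(1.5625e-05) ≈ -96.12 dB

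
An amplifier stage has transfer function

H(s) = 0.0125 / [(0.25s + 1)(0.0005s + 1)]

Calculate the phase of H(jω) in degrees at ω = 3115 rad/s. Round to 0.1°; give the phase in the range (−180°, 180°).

-147.2°

At ω = 3115 rad/s:
pole (1 + j3115·0.25) = 1 + j778.75 → |·| ≈ 778.75, ∠ ≈ 89.93°
pole (1 + j3115·0.0005) = 1 + j1.5575 → |·| ≈ 1.8509, ∠ ≈ 57.30°
∠H = (0°) − (89.93° + 57.30°) = -147.23°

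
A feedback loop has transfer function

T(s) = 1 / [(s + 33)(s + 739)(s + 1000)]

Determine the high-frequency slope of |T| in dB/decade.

Each pole contributes −20 dB/decade at high frequency; each zero contributes +20 dB/decade.
Net: 0 zero(s) − 3 pole(s) → -60 dB/decade.

-60 dB/decade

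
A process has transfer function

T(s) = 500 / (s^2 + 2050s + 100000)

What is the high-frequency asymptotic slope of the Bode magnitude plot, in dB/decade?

-40 dB/decade

Each pole contributes −20 dB/decade at high frequency; each zero contributes +20 dB/decade.
Net: 0 zero(s) − 2 pole(s) → -40 dB/decade.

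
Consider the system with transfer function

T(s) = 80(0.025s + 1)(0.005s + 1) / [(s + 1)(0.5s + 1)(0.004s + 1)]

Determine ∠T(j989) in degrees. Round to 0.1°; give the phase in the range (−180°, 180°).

-89.4°

At ω = 989 rad/s:
zero (1 + j989·0.025) = 1 + j24.725 → |·| ≈ 24.745, ∠ ≈ 87.68°
zero (1 + j989·0.005) = 1 + j4.945 → |·| ≈ 5.0451, ∠ ≈ 78.57°
pole (1 + j989·1) = 1 + j989 → |·| ≈ 989, ∠ ≈ 89.94°
pole (1 + j989·0.5) = 1 + j494.5 → |·| ≈ 494.5, ∠ ≈ 89.88°
pole (1 + j989·0.004) = 1 + j3.956 → |·| ≈ 4.0804, ∠ ≈ 75.81°
∠T = (87.68° + 78.57°) − (89.94° + 89.88° + 75.81°) = -89.38°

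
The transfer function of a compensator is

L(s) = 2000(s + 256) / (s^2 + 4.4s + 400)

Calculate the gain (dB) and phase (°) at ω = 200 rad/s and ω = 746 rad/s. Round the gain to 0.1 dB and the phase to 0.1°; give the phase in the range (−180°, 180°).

At s = jω = j200:
zero (s+256): 256 + j200 → |·| = √(256²+200²) = √105536 ≈ 324.86, ∠ = arctan(200/256) ≈ 38.00°
quadratic: (j200)² + 4.4·j200 + 400 = -39600 + j880 → |·| ≈ 39610, ∠ ≈ 178.73°
|L| = 2000 · 324.86 / 39610 ≈ 16.403
Gain = 20 log₁₀(16.403) ≈ 24.30 dB
∠L = 38.00° − 178.73° = -140.73°

At s = jω = j746:
zero (s+256): 256 + j746 → |·| = √(256²+746²) = √622052 ≈ 788.7, ∠ = arctan(746/256) ≈ 71.06°
quadratic: (j746)² + 4.4·j746 + 400 = -556116 + j3282.4 → |·| ≈ 5.5613e+05, ∠ ≈ 179.66°
|L| = 2000 · 788.7 / 5.5613e+05 ≈ 2.8364
Gain = 20 log₁₀(2.8364) ≈ 9.06 dB
∠L = 71.06° − 179.66° = -108.60°

ω = 200: 24.3 dB, -140.7°; ω = 746: 9.1 dB, -108.6°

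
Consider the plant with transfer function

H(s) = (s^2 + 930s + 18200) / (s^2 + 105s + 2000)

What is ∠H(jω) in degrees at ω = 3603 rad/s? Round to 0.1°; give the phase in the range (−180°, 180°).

-12.8°

Substitute s = j3603:
Numerator: (j3603)^2 + 930(j3603) + 18200 = -12963409 + j3350790
Denominator: (j3603)^2 + 105(j3603) + 2000 = -12979609 + j378315
|N| = √(12963409² + 3350790²) ≈ 1.3389e+07, ∠N ≈ 165.51°
|D| = √(12979609² + 378315²) ≈ 1.2985e+07, ∠D ≈ 178.33°
∠H = 165.51° − 178.33° = -12.82°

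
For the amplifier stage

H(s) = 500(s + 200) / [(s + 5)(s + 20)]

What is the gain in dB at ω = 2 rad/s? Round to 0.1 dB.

59.3 dB

At s = jω = j2:
zero (s+200): 200 + j2 → |·| = √(200²+2²) = √40004 ≈ 200.01, ∠ = arctan(2/200) ≈ 0.57°
pole (s+5): 5 + j2 → |·| = √(5²+2²) = √29 ≈ 5.3852, ∠ = arctan(2/5) ≈ 21.80°
pole (s+20): 20 + j2 → |·| = √(20²+2²) = √404 ≈ 20.1, ∠ = arctan(2/20) ≈ 5.71°
|H| = 500 · 200.01 / 108.24 ≈ 923.92
Gain = 20 log₁₀(923.92) ≈ 59.31 dB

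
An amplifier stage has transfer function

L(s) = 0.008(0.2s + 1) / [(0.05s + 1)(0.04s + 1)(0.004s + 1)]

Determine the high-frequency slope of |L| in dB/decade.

-40 dB/decade

Each pole contributes −20 dB/decade at high frequency; each zero contributes +20 dB/decade.
Net: 1 zero(s) − 3 pole(s) → -40 dB/decade.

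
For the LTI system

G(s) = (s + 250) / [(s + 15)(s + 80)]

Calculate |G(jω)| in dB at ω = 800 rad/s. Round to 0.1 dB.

At s = jω = j800:
zero (s+250): 250 + j800 → |·| = √(250²+800²) = √702500 ≈ 838.15, ∠ = arctan(800/250) ≈ 72.65°
pole (s+15): 15 + j800 → |·| = √(15²+800²) = √640225 ≈ 800.14, ∠ = arctan(800/15) ≈ 88.93°
pole (s+80): 80 + j800 → |·| = √(80²+800²) = √646400 ≈ 803.99, ∠ = arctan(800/80) ≈ 84.29°
|G| = 1 · 838.15 / 6.433e+05 ≈ 0.0013029
Gain = 20 log₁₀(0.0013029) ≈ -57.70 dB

-57.7 dB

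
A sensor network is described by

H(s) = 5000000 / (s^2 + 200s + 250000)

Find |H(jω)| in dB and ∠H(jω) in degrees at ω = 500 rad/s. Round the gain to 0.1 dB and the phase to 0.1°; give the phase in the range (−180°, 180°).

34.0 dB, -90.0°

At s = jω = j500:
quadratic: (j500)² + 200·j500 + 250000 = 0 + j100000 → |·| ≈ 1e+05, ∠ ≈ 90.00°
|H| = 5000000 / 1e+05 ≈ 50
Gain = 20 log₁₀(50) ≈ 33.98 dB
∠H = 0.00° − 90.00° = -90.00°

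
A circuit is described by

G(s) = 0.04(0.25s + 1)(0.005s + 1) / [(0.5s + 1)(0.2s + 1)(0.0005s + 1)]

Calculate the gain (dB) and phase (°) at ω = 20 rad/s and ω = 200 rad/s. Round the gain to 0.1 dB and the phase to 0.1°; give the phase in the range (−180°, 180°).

ω = 20: -46.1 dB, -76.4°; ω = 200: -63.1 dB, -49.9°

At ω = 20 rad/s:
zero (1 + j20·0.25) = 1 + j5 → |·| ≈ 5.099, ∠ ≈ 78.69°
zero (1 + j20·0.005) = 1 + j0.1 → |·| ≈ 1.005, ∠ ≈ 5.71°
pole (1 + j20·0.5) = 1 + j10 → |·| ≈ 10.05, ∠ ≈ 84.29°
pole (1 + j20·0.2) = 1 + j4 → |·| ≈ 4.1231, ∠ ≈ 75.96°
pole (1 + j20·0.0005) = 1 + j0.01 → |·| ≈ 1, ∠ ≈ 0.57°
|G| = 0.04 · 5.099 · 1.005 / (10.05 · 4.1231 · 1) ≈ 0.0049468
Gain = 20 log₁₀(0.0049468) ≈ -46.11 dB
∠G = (78.69° + 5.71°) − (84.29° + 75.96° + 0.57°) = -76.42°

At ω = 200 rad/s:
zero (1 + j200·0.25) = 1 + j50 → |·| ≈ 50.01, ∠ ≈ 88.85°
zero (1 + j200·0.005) = 1 + j1 → |·| ≈ 1.4142, ∠ ≈ 45.00°
pole (1 + j200·0.5) = 1 + j100 → |·| ≈ 100, ∠ ≈ 89.43°
pole (1 + j200·0.2) = 1 + j40 → |·| ≈ 40.012, ∠ ≈ 88.57°
pole (1 + j200·0.0005) = 1 + j0.1 → |·| ≈ 1.005, ∠ ≈ 5.71°
|G| = 0.04 · 50.01 · 1.4142 / (100 · 40.012 · 1.005) ≈ 0.00070351
Gain = 20 log₁₀(0.00070351) ≈ -63.05 dB
∠G = (88.85° + 45.00°) − (89.43° + 88.57° + 5.71°) = -49.86°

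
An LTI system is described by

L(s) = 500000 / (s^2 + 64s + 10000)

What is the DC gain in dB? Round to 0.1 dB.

34.0 dB

L(0) = 500000 / 10000 = 50
20 log₁₀(50) ≈ 33.98 dB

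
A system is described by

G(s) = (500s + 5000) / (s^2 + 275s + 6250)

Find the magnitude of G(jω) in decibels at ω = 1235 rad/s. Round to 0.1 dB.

-8.0 dB

Substitute s = j1235:
Numerator: 500(j1235) + 5000 = 5000 + j617500
Denominator: (j1235)^2 + 275(j1235) + 6250 = -1518975 + j339625
|N| = √(5000² + 617500²) ≈ 6.1752e+05, ∠N ≈ 89.54°
|D| = √(1518975² + 339625²) ≈ 1.5565e+06, ∠D ≈ 167.40°
|G| = 6.1752e+05 / 1.5565e+06 ≈ 0.39674
Gain = 20 log₁₀(0.39674) ≈ -8.03 dB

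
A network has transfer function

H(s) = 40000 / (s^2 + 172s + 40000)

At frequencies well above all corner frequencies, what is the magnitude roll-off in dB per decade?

Each pole contributes −20 dB/decade at high frequency; each zero contributes +20 dB/decade.
Net: 0 zero(s) − 2 pole(s) → -40 dB/decade.

-40 dB/decade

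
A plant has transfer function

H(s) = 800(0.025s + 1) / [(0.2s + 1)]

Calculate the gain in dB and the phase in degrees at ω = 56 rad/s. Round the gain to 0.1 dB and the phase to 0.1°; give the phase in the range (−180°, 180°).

At ω = 56 rad/s:
zero (1 + j56·0.025) = 1 + j1.4 → |·| ≈ 1.7205, ∠ ≈ 54.46°
pole (1 + j56·0.2) = 1 + j11.2 → |·| ≈ 11.245, ∠ ≈ 84.90°
|H| = 800 · 1.7205 / (11.245) ≈ 122.4
Gain = 20 log₁₀(122.4) ≈ 41.76 dB
∠H = (54.46°) − (84.90°) = -30.44°

41.8 dB, -30.4°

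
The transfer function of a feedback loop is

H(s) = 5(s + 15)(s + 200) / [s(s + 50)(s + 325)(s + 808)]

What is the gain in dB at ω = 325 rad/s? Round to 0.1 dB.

-96.8 dB

At s = jω = j325:
zero (s+15): 15 + j325 → |·| = √(15²+325²) = √105850 ≈ 325.35, ∠ = arctan(325/15) ≈ 87.36°
zero (s+200): 200 + j325 → |·| = √(200²+325²) = √145625 ≈ 381.61, ∠ = arctan(325/200) ≈ 58.39°
pole (s+50): 50 + j325 → |·| = √(50²+325²) = √108125 ≈ 328.82, ∠ = arctan(325/50) ≈ 81.25°
pole (s+325): 325 + j325 → |·| = √(325²+325²) = √211250 ≈ 459.62, ∠ = arctan(325/325) ≈ 45.00°
pole (s+808): 808 + j325 → |·| = √(808²+325²) = √758489 ≈ 870.91, ∠ = arctan(325/808) ≈ 21.91°
pole at origin: |s| = 325, ∠ = 90.00° (in denominator)
|H| = 5 · 1.2416e+05 / 4.2777e+10 ≈ 1.4512e-05
Gain = 20 log₁₀(1.4512e-05) ≈ -96.77 dB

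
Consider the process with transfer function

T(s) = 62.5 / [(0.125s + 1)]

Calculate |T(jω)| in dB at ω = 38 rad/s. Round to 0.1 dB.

22.2 dB

At ω = 38 rad/s:
pole (1 + j38·0.125) = 1 + j4.75 → |·| ≈ 4.8541, ∠ ≈ 78.11°
|T| = 62.5 · 1 / (4.8541) ≈ 12.876
Gain = 20 log₁₀(12.876) ≈ 22.20 dB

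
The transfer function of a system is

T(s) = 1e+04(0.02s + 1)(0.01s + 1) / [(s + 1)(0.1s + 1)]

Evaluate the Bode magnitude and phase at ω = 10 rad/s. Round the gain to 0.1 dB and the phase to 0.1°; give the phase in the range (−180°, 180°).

57.2 dB, -112.3°

At ω = 10 rad/s:
zero (1 + j10·0.02) = 1 + j0.2 → |·| ≈ 1.0198, ∠ ≈ 11.31°
zero (1 + j10·0.01) = 1 + j0.1 → |·| ≈ 1.005, ∠ ≈ 5.71°
pole (1 + j10·1) = 1 + j10 → |·| ≈ 10.05, ∠ ≈ 84.29°
pole (1 + j10·0.1) = 1 + j1 → |·| ≈ 1.4142, ∠ ≈ 45.00°
|T| = 1e+04 · 1.0198 · 1.005 / (10.05 · 1.4142) ≈ 721.11
Gain = 20 log₁₀(721.11) ≈ 57.16 dB
∠T = (11.31° + 5.71°) − (84.29° + 45.00°) = -112.27°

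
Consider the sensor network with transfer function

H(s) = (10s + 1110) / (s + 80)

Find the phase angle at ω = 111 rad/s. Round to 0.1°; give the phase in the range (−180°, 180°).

Substitute s = j111:
Numerator: 10(j111) + 1110 = 1110 + j1110
Denominator: (j111) + 80 = 80 + j111
|N| = √(1110² + 1110²) ≈ 1569.8, ∠N ≈ 45.00°
|D| = √(80² + 111²) ≈ 136.82, ∠D ≈ 54.22°
∠H = 45.00° − 54.22° = -9.22°

-9.2°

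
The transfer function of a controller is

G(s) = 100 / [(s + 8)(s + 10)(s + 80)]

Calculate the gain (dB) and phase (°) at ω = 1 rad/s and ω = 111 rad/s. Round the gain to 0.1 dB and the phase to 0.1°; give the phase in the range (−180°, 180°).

At s = jω = j1:
pole (s+8): 8 + j1 → |·| = √(8²+1²) = √65 ≈ 8.0623, ∠ = arctan(1/8) ≈ 7.13°
pole (s+10): 10 + j1 → |·| = √(10²+1²) = √101 ≈ 10.05, ∠ = arctan(1/10) ≈ 5.71°
pole (s+80): 80 + j1 → |·| = √(80²+1²) = √6401 ≈ 80.006, ∠ = arctan(1/80) ≈ 0.72°
|G| = 100 / 6482.6 ≈ 0.015426
Gain = 20 log₁₀(0.015426) ≈ -36.23 dB
∠G = 0.00° − 13.56° = -13.56°

At s = jω = j111:
pole (s+8): 8 + j111 → |·| = √(8²+111²) = √12385 ≈ 111.29, ∠ = arctan(111/8) ≈ 85.88°
pole (s+10): 10 + j111 → |·| = √(10²+111²) = √12421 ≈ 111.45, ∠ = arctan(111/10) ≈ 84.85°
pole (s+80): 80 + j111 → |·| = √(80²+111²) = √18721 ≈ 136.82, ∠ = arctan(111/80) ≈ 54.22°
|G| = 100 / 1.697e+06 ≈ 5.8928e-05
Gain = 20 log₁₀(5.8928e-05) ≈ -84.59 dB
∠G = 0.00° − 224.95° = -224.95° ≡ 135.05° (principal value)

ω = 1: -36.2 dB, -13.6°; ω = 111: -84.6 dB, 135.1°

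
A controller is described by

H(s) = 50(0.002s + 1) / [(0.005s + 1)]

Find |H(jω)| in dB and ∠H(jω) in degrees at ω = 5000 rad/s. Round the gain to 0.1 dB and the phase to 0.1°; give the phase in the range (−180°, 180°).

At ω = 5000 rad/s:
zero (1 + j5000·0.002) = 1 + j10 → |·| ≈ 10.05, ∠ ≈ 84.29°
pole (1 + j5000·0.005) = 1 + j25 → |·| ≈ 25.02, ∠ ≈ 87.71°
|H| = 50 · 10.05 / (25.02) ≈ 20.084
Gain = 20 log₁₀(20.084) ≈ 26.06 dB
∠H = (84.29°) − (87.71°) = -3.42°

26.1 dB, -3.4°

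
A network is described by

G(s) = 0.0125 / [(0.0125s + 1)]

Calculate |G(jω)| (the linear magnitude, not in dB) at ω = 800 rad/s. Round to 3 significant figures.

At ω = 800 rad/s:
pole (1 + j800·0.0125) = 1 + j10 → |·| ≈ 10.05, ∠ ≈ 84.29°
|G| = 0.0125 · 1 / (10.05) ≈ 0.0012438

0.00124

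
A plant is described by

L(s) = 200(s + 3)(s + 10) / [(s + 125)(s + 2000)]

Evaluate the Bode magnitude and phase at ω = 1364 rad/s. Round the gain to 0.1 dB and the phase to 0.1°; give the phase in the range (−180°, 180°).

41.0 dB, 60.4°

At s = jω = j1364:
zero (s+3): 3 + j1364 → |·| = √(3²+1364²) = √1860505 ≈ 1364, ∠ = arctan(1364/3) ≈ 89.87°
zero (s+10): 10 + j1364 → |·| = √(10²+1364²) = √1860596 ≈ 1364, ∠ = arctan(1364/10) ≈ 89.58°
pole (s+125): 125 + j1364 → |·| = √(125²+1364²) = √1876121 ≈ 1369.7, ∠ = arctan(1364/125) ≈ 84.76°
pole (s+2000): 2000 + j1364 → |·| = √(2000²+1364²) = √5860496 ≈ 2420.8, ∠ = arctan(1364/2000) ≈ 34.29°
|L| = 200 · 1.8605e+06 / 3.3158e+06 ≈ 112.22
Gain = 20 log₁₀(112.22) ≈ 41.00 dB
∠L = 179.45° − 119.05° = 60.40°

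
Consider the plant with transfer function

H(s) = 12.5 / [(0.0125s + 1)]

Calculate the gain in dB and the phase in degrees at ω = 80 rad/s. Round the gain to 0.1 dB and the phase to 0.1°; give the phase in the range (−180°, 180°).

At ω = 80 rad/s:
pole (1 + j80·0.0125) = 1 + j1 → |·| ≈ 1.4142, ∠ ≈ 45.00°
|H| = 12.5 · 1 / (1.4142) ≈ 8.8389
Gain = 20 log₁₀(8.8389) ≈ 18.93 dB
∠H = (0°) − (45.00°) = -45.00°

18.9 dB, -45.0°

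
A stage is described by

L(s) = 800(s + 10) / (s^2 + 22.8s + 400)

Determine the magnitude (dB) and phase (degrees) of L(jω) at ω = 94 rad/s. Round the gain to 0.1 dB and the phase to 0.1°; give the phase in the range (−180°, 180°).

18.8 dB, -81.8°

At s = jω = j94:
zero (s+10): 10 + j94 → |·| = √(10²+94²) = √8936 ≈ 94.53, ∠ = arctan(94/10) ≈ 83.93°
quadratic: (j94)² + 22.8·j94 + 400 = -8436 + j2143.2 → |·| ≈ 8704, ∠ ≈ 165.75°
|L| = 800 · 94.53 / 8704 ≈ 8.6884
Gain = 20 log₁₀(8.6884) ≈ 18.78 dB
∠L = 83.93° − 165.75° = -81.82°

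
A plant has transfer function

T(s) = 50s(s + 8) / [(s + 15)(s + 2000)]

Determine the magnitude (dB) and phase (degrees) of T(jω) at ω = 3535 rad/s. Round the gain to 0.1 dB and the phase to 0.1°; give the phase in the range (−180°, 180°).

At s = jω = j3535:
zero (s+8): 8 + j3535 → |·| = √(8²+3535²) = √12496289 ≈ 3535, ∠ = arctan(3535/8) ≈ 89.87°
zero at origin: s = j3535 → |·| = 3535, ∠ = 90.00°
pole (s+15): 15 + j3535 → |·| = √(15²+3535²) = √12496450 ≈ 3535, ∠ = arctan(3535/15) ≈ 89.76°
pole (s+2000): 2000 + j3535 → |·| = √(2000²+3535²) = √16496225 ≈ 4061.6, ∠ = arctan(3535/2000) ≈ 60.50°
|T| = 50 · 1.2496e+07 / 1.4358e+07 ≈ 43.516
Gain = 20 log₁₀(43.516) ≈ 32.77 dB
∠T = 179.87° − 150.26° = 29.61°

32.8 dB, 29.6°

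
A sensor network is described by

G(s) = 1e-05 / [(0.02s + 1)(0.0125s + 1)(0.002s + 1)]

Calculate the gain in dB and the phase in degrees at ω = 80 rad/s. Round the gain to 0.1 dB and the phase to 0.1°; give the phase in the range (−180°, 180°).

-108.6 dB, -112.1°

At ω = 80 rad/s:
pole (1 + j80·0.02) = 1 + j1.6 → |·| ≈ 1.8868, ∠ ≈ 57.99°
pole (1 + j80·0.0125) = 1 + j1 → |·| ≈ 1.4142, ∠ ≈ 45.00°
pole (1 + j80·0.002) = 1 + j0.16 → |·| ≈ 1.0127, ∠ ≈ 9.09°
|G| = 1e-05 · 1 / (1.8868 · 1.4142 · 1.0127) ≈ 3.7007e-06
Gain = 20 log₁₀(3.7007e-06) ≈ -108.63 dB
∠G = (0°) − (57.99° + 45.00° + 9.09°) = -112.08°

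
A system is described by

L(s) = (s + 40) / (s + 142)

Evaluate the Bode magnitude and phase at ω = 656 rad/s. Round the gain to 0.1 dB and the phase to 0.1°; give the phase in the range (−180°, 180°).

At s = jω = j656:
zero (s+40): 40 + j656 → |·| = √(40²+656²) = √431936 ≈ 657.22, ∠ = arctan(656/40) ≈ 86.51°
pole (s+142): 142 + j656 → |·| = √(142²+656²) = √450500 ≈ 671.19, ∠ = arctan(656/142) ≈ 77.79°
|L| = 1 · 657.22 / 671.19 ≈ 0.97919
Gain = 20 log₁₀(0.97919) ≈ -0.18 dB
∠L = 86.51° − 77.79° = 8.72°

-0.2 dB, 8.7°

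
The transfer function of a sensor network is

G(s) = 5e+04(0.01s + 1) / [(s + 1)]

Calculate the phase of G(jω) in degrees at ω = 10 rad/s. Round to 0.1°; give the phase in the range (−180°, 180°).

At ω = 10 rad/s:
zero (1 + j10·0.01) = 1 + j0.1 → |·| ≈ 1.005, ∠ ≈ 5.71°
pole (1 + j10·1) = 1 + j10 → |·| ≈ 10.05, ∠ ≈ 84.29°
∠G = (5.71°) − (84.29°) = -78.58°

-78.6°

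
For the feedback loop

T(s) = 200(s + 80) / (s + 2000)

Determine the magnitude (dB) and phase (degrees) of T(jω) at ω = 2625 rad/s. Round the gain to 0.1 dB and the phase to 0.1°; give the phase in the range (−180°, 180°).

44.0 dB, 35.6°

At s = jω = j2625:
zero (s+80): 80 + j2625 → |·| = √(80²+2625²) = √6897025 ≈ 2626.2, ∠ = arctan(2625/80) ≈ 88.25°
pole (s+2000): 2000 + j2625 → |·| = √(2000²+2625²) = √10890625 ≈ 3300.1, ∠ = arctan(2625/2000) ≈ 52.70°
|T| = 200 · 2626.2 / 3300.1 ≈ 159.16
Gain = 20 log₁₀(159.16) ≈ 44.04 dB
∠T = 88.25° − 52.70° = 35.55°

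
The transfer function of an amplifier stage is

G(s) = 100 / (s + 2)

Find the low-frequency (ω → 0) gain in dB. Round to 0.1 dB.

G(0) = 100 / 2 = 50
20 log₁₀(50) ≈ 33.98 dB

34.0 dB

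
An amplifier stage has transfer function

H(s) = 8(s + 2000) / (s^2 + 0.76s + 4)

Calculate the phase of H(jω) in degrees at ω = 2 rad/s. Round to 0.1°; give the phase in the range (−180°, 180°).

At s = jω = j2:
zero (s+2000): 2000 + j2 → |·| = √(2000²+2²) = √4000004 ≈ 2000, ∠ = arctan(2/2000) ≈ 0.06°
quadratic: (j2)² + 0.76·j2 + 4 = 0 + j1.52 → |·| ≈ 1.52, ∠ ≈ 90.00°
∠H = 0.06° − 90.00° = -89.94°

-89.9°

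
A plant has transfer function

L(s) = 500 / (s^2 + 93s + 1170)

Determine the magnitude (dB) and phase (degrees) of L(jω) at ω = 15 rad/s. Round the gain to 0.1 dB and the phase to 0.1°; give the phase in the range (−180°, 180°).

Substitute s = j15:
Numerator: 500 = 500 + j0
Denominator: (j15)^2 + 93(j15) + 1170 = 945 + j1395
|N| = √(500² + 0²) ≈ 500, ∠N ≈ 0.00°
|D| = √(945² + 1395²) ≈ 1684.9, ∠D ≈ 55.89°
|L| = 500 / 1684.9 ≈ 0.29675
Gain = 20 log₁₀(0.29675) ≈ -10.55 dB
∠L = 0.00° − 55.89° = -55.89°

-10.6 dB, -55.9°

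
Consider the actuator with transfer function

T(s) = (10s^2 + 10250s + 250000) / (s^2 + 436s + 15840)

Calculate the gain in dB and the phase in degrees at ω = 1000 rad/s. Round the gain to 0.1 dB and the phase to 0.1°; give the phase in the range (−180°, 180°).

22.4 dB, -22.5°

Substitute s = j1000:
Numerator: 10(j1000)^2 + 10250(j1000) + 250000 = -9750000 + j10250000
Denominator: (j1000)^2 + 436(j1000) + 15840 = -984160 + j436000
|N| = √(9750000² + 10250000²) ≈ 1.4147e+07, ∠N ≈ 133.57°
|D| = √(984160² + 436000²) ≈ 1.0764e+06, ∠D ≈ 156.11°
|T| = 1.4147e+07 / 1.0764e+06 ≈ 13.143
Gain = 20 log₁₀(13.143) ≈ 22.37 dB
∠T = 133.57° − 156.11° = -22.54°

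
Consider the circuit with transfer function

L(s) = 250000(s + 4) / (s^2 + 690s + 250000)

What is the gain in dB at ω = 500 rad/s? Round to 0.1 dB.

At s = jω = j500:
zero (s+4): 4 + j500 → |·| = √(4²+500²) = √250016 ≈ 500.02, ∠ = arctan(500/4) ≈ 89.54°
quadratic: (j500)² + 690·j500 + 250000 = 0 + j345000 → |·| ≈ 3.45e+05, ∠ ≈ 90.00°
|L| = 250000 · 500.02 / 3.45e+05 ≈ 362.33
Gain = 20 log₁₀(362.33) ≈ 51.18 dB

51.2 dB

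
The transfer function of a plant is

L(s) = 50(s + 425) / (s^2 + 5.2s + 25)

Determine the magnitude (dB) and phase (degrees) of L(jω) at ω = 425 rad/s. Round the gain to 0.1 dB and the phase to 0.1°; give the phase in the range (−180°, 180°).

At s = jω = j425:
zero (s+425): 425 + j425 → |·| = √(425²+425²) = √361250 ≈ 601.04, ∠ = arctan(425/425) ≈ 45.00°
quadratic: (j425)² + 5.2·j425 + 25 = -180600 + j2210 → |·| ≈ 1.8061e+05, ∠ ≈ 179.30°
|L| = 50 · 601.04 / 1.8061e+05 ≈ 0.16639
Gain = 20 log₁₀(0.16639) ≈ -15.58 dB
∠L = 45.00° − 179.30° = -134.30°

-15.6 dB, -134.3°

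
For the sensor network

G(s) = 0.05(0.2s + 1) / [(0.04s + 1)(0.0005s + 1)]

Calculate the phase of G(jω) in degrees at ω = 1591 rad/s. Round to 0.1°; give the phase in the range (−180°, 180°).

-37.8°

At ω = 1591 rad/s:
zero (1 + j1591·0.2) = 1 + j318.2 → |·| ≈ 318.2, ∠ ≈ 89.82°
pole (1 + j1591·0.04) = 1 + j63.64 → |·| ≈ 63.648, ∠ ≈ 89.10°
pole (1 + j1591·0.0005) = 1 + j0.7955 → |·| ≈ 1.2778, ∠ ≈ 38.50°
∠G = (89.82°) − (89.10° + 38.50°) = -37.78°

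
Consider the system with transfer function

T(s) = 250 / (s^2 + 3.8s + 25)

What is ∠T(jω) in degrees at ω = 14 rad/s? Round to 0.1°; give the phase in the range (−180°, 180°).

-162.7°

At s = jω = j14:
quadratic: (j14)² + 3.8·j14 + 25 = -171 + j53.2 → |·| ≈ 179.08, ∠ ≈ 162.72°
∠T = 0.00° − 162.72° = -162.72°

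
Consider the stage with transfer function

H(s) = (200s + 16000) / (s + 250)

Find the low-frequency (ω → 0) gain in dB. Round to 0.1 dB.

H(0) = 16000 / 250 = 64
20 log₁₀(64) ≈ 36.12 dB

36.1 dB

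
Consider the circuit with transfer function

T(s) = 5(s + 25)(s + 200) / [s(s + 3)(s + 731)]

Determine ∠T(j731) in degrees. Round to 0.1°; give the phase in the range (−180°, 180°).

-62.0°

At s = jω = j731:
zero (s+25): 25 + j731 → |·| = √(25²+731²) = √534986 ≈ 731.43, ∠ = arctan(731/25) ≈ 88.04°
zero (s+200): 200 + j731 → |·| = √(200²+731²) = √574361 ≈ 757.87, ∠ = arctan(731/200) ≈ 74.70°
pole (s+3): 3 + j731 → |·| = √(3²+731²) = √534370 ≈ 731.01, ∠ = arctan(731/3) ≈ 89.76°
pole (s+731): 731 + j731 → |·| = √(731²+731²) = √1068722 ≈ 1033.8, ∠ = arctan(731/731) ≈ 45.00°
pole at origin: |s| = 731, ∠ = 90.00° (in denominator)
∠T = 162.74° − 224.76° = -62.02°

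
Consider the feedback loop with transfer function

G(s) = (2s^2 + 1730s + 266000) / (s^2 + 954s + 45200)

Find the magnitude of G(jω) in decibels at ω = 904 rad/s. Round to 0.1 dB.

Substitute s = j904:
Numerator: 2(j904)^2 + 1730(j904) + 266000 = -1368432 + j1563920
Denominator: (j904)^2 + 954(j904) + 45200 = -772016 + j862416
|N| = √(1368432² + 1563920²) ≈ 2.0781e+06, ∠N ≈ 131.19°
|D| = √(772016² + 862416²) ≈ 1.1575e+06, ∠D ≈ 131.83°
|G| = 2.0781e+06 / 1.1575e+06 ≈ 1.7953
Gain = 20 log₁₀(1.7953) ≈ 5.08 dB

5.1 dB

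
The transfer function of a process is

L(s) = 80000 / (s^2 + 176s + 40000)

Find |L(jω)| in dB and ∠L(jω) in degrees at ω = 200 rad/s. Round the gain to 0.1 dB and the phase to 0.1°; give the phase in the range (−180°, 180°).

7.1 dB, -90.0°

At s = jω = j200:
quadratic: (j200)² + 176·j200 + 40000 = 0 + j35200 → |·| ≈ 35200, ∠ ≈ 90.00°
|L| = 80000 / 35200 ≈ 2.2727
Gain = 20 log₁₀(2.2727) ≈ 7.13 dB
∠L = 0.00° − 90.00° = -90.00°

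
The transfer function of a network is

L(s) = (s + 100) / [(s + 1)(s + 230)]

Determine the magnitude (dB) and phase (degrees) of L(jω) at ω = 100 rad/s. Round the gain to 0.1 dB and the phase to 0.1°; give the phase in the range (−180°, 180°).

At s = jω = j100:
zero (s+100): 100 + j100 → |·| = √(100²+100²) = √20000 ≈ 141.42, ∠ = arctan(100/100) ≈ 45.00°
pole (s+1): 1 + j100 → |·| = √(1²+100²) = √10001 ≈ 100, ∠ = arctan(100/1) ≈ 89.43°
pole (s+230): 230 + j100 → |·| = √(230²+100²) = √62900 ≈ 250.8, ∠ = arctan(100/230) ≈ 23.50°
|L| = 1 · 141.42 / 25080 ≈ 0.0056388
Gain = 20 log₁₀(0.0056388) ≈ -44.98 dB
∠L = 45.00° − 112.93° = -67.93°

-45.0 dB, -67.9°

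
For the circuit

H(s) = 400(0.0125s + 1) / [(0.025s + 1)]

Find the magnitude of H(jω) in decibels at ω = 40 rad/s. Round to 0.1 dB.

At ω = 40 rad/s:
zero (1 + j40·0.0125) = 1 + j0.5 → |·| ≈ 1.118, ∠ ≈ 26.57°
pole (1 + j40·0.025) = 1 + j1 → |·| ≈ 1.4142, ∠ ≈ 45.00°
|H| = 400 · 1.118 / (1.4142) ≈ 316.22
Gain = 20 log₁₀(316.22) ≈ 50.00 dB

50.0 dB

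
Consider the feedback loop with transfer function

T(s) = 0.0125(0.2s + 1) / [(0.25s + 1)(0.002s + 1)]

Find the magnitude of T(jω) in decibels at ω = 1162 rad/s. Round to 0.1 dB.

At ω = 1162 rad/s:
zero (1 + j1162·0.2) = 1 + j232.4 → |·| ≈ 232.4, ∠ ≈ 89.75°
pole (1 + j1162·0.25) = 1 + j290.5 → |·| ≈ 290.5, ∠ ≈ 89.80°
pole (1 + j1162·0.002) = 1 + j2.324 → |·| ≈ 2.53, ∠ ≈ 66.72°
|T| = 0.0125 · 232.4 / (290.5 · 2.53) ≈ 0.0039526
Gain = 20 log₁₀(0.0039526) ≈ -48.06 dB

-48.1 dB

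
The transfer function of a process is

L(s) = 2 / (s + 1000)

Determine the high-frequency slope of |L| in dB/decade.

-20 dB/decade

Each pole contributes −20 dB/decade at high frequency; each zero contributes +20 dB/decade.
Net: 0 zero(s) − 1 pole(s) → -20 dB/decade.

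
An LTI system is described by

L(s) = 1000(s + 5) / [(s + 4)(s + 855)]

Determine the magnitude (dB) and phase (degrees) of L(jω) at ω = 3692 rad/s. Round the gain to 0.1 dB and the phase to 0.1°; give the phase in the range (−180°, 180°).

-11.6 dB, -77.0°

At s = jω = j3692:
zero (s+5): 5 + j3692 → |·| = √(5²+3692²) = √13630889 ≈ 3692, ∠ = arctan(3692/5) ≈ 89.92°
pole (s+4): 4 + j3692 → |·| = √(4²+3692²) = √13630880 ≈ 3692, ∠ = arctan(3692/4) ≈ 89.94°
pole (s+855): 855 + j3692 → |·| = √(855²+3692²) = √14361889 ≈ 3789.7, ∠ = arctan(3692/855) ≈ 76.96°
|L| = 1000 · 3692 / 1.3992e+07 ≈ 0.26387
Gain = 20 log₁₀(0.26387) ≈ -11.57 dB
∠L = 89.92° − 166.90° = -76.98°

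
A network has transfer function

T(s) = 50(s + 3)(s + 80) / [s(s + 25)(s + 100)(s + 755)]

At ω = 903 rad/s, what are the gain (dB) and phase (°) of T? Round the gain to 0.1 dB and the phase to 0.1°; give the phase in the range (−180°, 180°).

At s = jω = j903:
zero (s+3): 3 + j903 → |·| = √(3²+903²) = √815418 ≈ 903, ∠ = arctan(903/3) ≈ 89.81°
zero (s+80): 80 + j903 → |·| = √(80²+903²) = √821809 ≈ 906.54, ∠ = arctan(903/80) ≈ 84.94°
pole (s+25): 25 + j903 → |·| = √(25²+903²) = √816034 ≈ 903.35, ∠ = arctan(903/25) ≈ 88.41°
pole (s+100): 100 + j903 → |·| = √(100²+903²) = √825409 ≈ 908.52, ∠ = arctan(903/100) ≈ 83.68°
pole (s+755): 755 + j903 → |·| = √(755²+903²) = √1385434 ≈ 1177, ∠ = arctan(903/755) ≈ 50.10°
pole at origin: |s| = 903, ∠ = 90.00° (in denominator)
|T| = 50 · 8.1861e+05 / 8.7228e+11 ≈ 4.6924e-05
Gain = 20 log₁₀(4.6924e-05) ≈ -86.57 dB
∠T = 174.75° − 312.19° = -137.44°

-86.6 dB, -137.4°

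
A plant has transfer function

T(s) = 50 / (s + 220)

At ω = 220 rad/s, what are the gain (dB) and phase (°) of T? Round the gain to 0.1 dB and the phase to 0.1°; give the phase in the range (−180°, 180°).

-15.9 dB, -45.0°

Substitute s = j220:
Numerator: 50 = 50 + j0
Denominator: (j220) + 220 = 220 + j220
|N| = √(50² + 0²) ≈ 50, ∠N ≈ 0.00°
|D| = √(220² + 220²) ≈ 311.13, ∠D ≈ 45.00°
|T| = 50 / 311.13 ≈ 0.1607
Gain = 20 log₁₀(0.1607) ≈ -15.88 dB
∠T = 0.00° − 45.00° = -45.00°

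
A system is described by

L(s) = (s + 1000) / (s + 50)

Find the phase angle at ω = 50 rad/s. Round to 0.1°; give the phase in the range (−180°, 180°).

Substitute s = j50:
Numerator: (j50) + 1000 = 1000 + j50
Denominator: (j50) + 50 = 50 + j50
|N| = √(1000² + 50²) ≈ 1001.2, ∠N ≈ 2.86°
|D| = √(50² + 50²) ≈ 70.711, ∠D ≈ 45.00°
∠L = 2.86° − 45.00° = -42.14°

-42.1°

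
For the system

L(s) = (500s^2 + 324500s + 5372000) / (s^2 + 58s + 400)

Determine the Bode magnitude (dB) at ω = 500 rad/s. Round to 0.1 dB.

58.1 dB

Substitute s = j500:
Numerator: 500(j500)^2 + 324500(j500) + 5372000 = -119628000 + j162250000
Denominator: (j500)^2 + 58(j500) + 400 = -249600 + j29000
|N| = √(119628000² + 162250000²) ≈ 2.0158e+08, ∠N ≈ 126.40°
|D| = √(249600² + 29000²) ≈ 2.5128e+05, ∠D ≈ 173.37°
|L| = 2.0158e+08 / 2.5128e+05 ≈ 802.21
Gain = 20 log₁₀(802.21) ≈ 58.09 dB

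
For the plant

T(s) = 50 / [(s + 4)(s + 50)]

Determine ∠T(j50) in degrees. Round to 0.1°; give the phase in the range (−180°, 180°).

At s = jω = j50:
pole (s+4): 4 + j50 → |·| = √(4²+50²) = √2516 ≈ 50.16, ∠ = arctan(50/4) ≈ 85.43°
pole (s+50): 50 + j50 → |·| = √(50²+50²) = √5000 ≈ 70.711, ∠ = arctan(50/50) ≈ 45.00°
∠T = 0.00° − 130.43° = -130.43°

-130.4°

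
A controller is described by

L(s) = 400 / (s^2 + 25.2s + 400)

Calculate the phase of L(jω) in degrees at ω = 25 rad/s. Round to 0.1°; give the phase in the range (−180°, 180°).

-109.7°

At s = jω = j25:
quadratic: (j25)² + 25.2·j25 + 400 = -225 + j630 → |·| ≈ 668.97, ∠ ≈ 109.65°
∠L = 0.00° − 109.65° = -109.65°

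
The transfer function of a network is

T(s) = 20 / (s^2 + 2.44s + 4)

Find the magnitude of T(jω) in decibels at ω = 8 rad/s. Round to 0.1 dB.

At s = jω = j8:
quadratic: (j8)² + 2.44·j8 + 4 = -60 + j19.52 → |·| ≈ 63.095, ∠ ≈ 161.98°
|T| = 20 / 63.095 ≈ 0.31698
Gain = 20 log₁₀(0.31698) ≈ -9.98 dB

-10.0 dB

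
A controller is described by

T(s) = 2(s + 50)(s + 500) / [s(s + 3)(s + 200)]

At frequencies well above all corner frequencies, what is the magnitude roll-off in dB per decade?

-20 dB/decade

Each pole contributes −20 dB/decade at high frequency; each zero contributes +20 dB/decade.
Net: 2 zero(s) − 3 pole(s) → -20 dB/decade.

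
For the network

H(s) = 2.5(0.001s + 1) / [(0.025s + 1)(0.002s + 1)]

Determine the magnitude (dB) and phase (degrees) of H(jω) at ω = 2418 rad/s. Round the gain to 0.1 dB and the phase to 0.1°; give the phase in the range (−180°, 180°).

-33.2 dB, -99.8°

At ω = 2418 rad/s:
zero (1 + j2418·0.001) = 1 + j2.418 → |·| ≈ 2.6166, ∠ ≈ 67.53°
pole (1 + j2418·0.025) = 1 + j60.45 → |·| ≈ 60.458, ∠ ≈ 89.05°
pole (1 + j2418·0.002) = 1 + j4.836 → |·| ≈ 4.9383, ∠ ≈ 78.32°
|H| = 2.5 · 2.6166 / (60.458 · 4.9383) ≈ 0.02191
Gain = 20 log₁₀(0.02191) ≈ -33.19 dB
∠H = (67.53°) − (89.05° + 78.32°) = -99.84°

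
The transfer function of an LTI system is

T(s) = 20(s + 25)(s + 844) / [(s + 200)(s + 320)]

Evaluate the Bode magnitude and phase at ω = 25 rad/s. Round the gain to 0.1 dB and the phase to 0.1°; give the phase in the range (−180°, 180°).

At s = jω = j25:
zero (s+25): 25 + j25 → |·| = √(25²+25²) = √1250 ≈ 35.355, ∠ = arctan(25/25) ≈ 45.00°
zero (s+844): 844 + j25 → |·| = √(844²+25²) = √712961 ≈ 844.37, ∠ = arctan(25/844) ≈ 1.70°
pole (s+200): 200 + j25 → |·| = √(200²+25²) = √40625 ≈ 201.56, ∠ = arctan(25/200) ≈ 7.13°
pole (s+320): 320 + j25 → |·| = √(320²+25²) = √103025 ≈ 320.98, ∠ = arctan(25/320) ≈ 4.47°
|T| = 20 · 29853 / 64697 ≈ 9.2286
Gain = 20 log₁₀(9.2286) ≈ 19.30 dB
∠T = 46.70° − 11.60° = 35.10°

19.3 dB, 35.1°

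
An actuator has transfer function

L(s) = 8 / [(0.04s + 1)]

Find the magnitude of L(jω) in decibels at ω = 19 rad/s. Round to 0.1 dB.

At ω = 19 rad/s:
pole (1 + j19·0.04) = 1 + j0.76 → |·| ≈ 1.256, ∠ ≈ 37.23°
|L| = 8 · 1 / (1.256) ≈ 6.3694
Gain = 20 log₁₀(6.3694) ≈ 16.08 dB

16.1 dB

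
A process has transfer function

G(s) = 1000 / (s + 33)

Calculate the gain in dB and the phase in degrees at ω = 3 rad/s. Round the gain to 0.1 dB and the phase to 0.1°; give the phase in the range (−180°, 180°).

At s = jω = j3:
pole (s+33): 33 + j3 → |·| = √(33²+3²) = √1098 ≈ 33.136, ∠ = arctan(3/33) ≈ 5.19°
|G| = 1000 / 33.136 ≈ 30.179
Gain = 20 log₁₀(30.179) ≈ 29.59 dB
∠G = 0.00° − 5.19° = -5.19°

29.6 dB, -5.2°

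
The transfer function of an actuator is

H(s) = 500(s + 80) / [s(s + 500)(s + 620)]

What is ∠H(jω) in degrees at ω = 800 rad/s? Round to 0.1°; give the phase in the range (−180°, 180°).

At s = jω = j800:
zero (s+80): 80 + j800 → |·| = √(80²+800²) = √646400 ≈ 803.99, ∠ = arctan(800/80) ≈ 84.29°
pole (s+500): 500 + j800 → |·| = √(500²+800²) = √890000 ≈ 943.4, ∠ = arctan(800/500) ≈ 57.99°
pole (s+620): 620 + j800 → |·| = √(620²+800²) = √1024400 ≈ 1012.1, ∠ = arctan(800/620) ≈ 52.22°
pole at origin: |s| = 800, ∠ = 90.00° (in denominator)
∠H = 84.29° − 200.21° = -115.92°

-115.9°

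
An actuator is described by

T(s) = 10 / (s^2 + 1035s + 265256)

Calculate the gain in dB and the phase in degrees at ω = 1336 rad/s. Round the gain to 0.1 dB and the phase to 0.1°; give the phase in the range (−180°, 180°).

Substitute s = j1336:
Numerator: 10 = 10 + j0
Denominator: (j1336)^2 + 1035(j1336) + 265256 = -1519640 + j1382760
|N| = √(10² + 0²) ≈ 10, ∠N ≈ 0.00°
|D| = √(1519640² + 1382760²) ≈ 2.0546e+06, ∠D ≈ 137.70°
|T| = 10 / 2.0546e+06 ≈ 4.8671e-06
Gain = 20 log₁₀(4.8671e-06) ≈ -106.25 dB
∠T = 0.00° − 137.70° = -137.70°

-106.3 dB, -137.7°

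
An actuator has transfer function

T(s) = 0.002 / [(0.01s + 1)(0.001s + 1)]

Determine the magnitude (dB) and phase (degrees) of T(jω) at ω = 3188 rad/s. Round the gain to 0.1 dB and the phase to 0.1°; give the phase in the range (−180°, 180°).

At ω = 3188 rad/s:
pole (1 + j3188·0.01) = 1 + j31.88 → |·| ≈ 31.896, ∠ ≈ 88.20°
pole (1 + j3188·0.001) = 1 + j3.188 → |·| ≈ 3.3412, ∠ ≈ 72.58°
|T| = 0.002 · 1 / (31.896 · 3.3412) ≈ 1.8767e-05
Gain = 20 log₁₀(1.8767e-05) ≈ -94.53 dB
∠T = (0°) − (88.20° + 72.58°) = -160.78°

-94.5 dB, -160.8°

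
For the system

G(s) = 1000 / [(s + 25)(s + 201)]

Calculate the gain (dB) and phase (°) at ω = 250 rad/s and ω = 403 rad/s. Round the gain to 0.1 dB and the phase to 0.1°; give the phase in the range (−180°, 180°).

At s = jω = j250:
pole (s+25): 25 + j250 → |·| = √(25²+250²) = √63125 ≈ 251.25, ∠ = arctan(250/25) ≈ 84.29°
pole (s+201): 201 + j250 → |·| = √(201²+250²) = √102901 ≈ 320.78, ∠ = arctan(250/201) ≈ 51.20°
|G| = 1000 / 80596 ≈ 0.012408
Gain = 20 log₁₀(0.012408) ≈ -38.13 dB
∠G = 0.00° − 135.49° = -135.49°

At s = jω = j403:
pole (s+25): 25 + j403 → |·| = √(25²+403²) = √163034 ≈ 403.77, ∠ = arctan(403/25) ≈ 86.45°
pole (s+201): 201 + j403 → |·| = √(201²+403²) = √202810 ≈ 450.34, ∠ = arctan(403/201) ≈ 63.49°
|G| = 1000 / 1.8183e+05 ≈ 0.0054996
Gain = 20 log₁₀(0.0054996) ≈ -45.19 dB
∠G = 0.00° − 149.94° = -149.94°

ω = 250: -38.1 dB, -135.5°; ω = 403: -45.2 dB, -149.9°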